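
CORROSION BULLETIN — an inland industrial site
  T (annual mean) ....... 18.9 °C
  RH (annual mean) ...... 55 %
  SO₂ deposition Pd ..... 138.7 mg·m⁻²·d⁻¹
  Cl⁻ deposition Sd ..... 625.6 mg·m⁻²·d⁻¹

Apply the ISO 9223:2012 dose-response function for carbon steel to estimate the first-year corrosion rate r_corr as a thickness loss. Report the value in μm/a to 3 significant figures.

r_corr = 115 μm/a

carbon steel: f(T) = -0.054·(T−10) [T>10 °C] = -0.4806
  sulphur-dioxide contribution → 42.74 μm/a
  chloride contribution → 72.26 μm/a
  total first-year rate 115 μm/a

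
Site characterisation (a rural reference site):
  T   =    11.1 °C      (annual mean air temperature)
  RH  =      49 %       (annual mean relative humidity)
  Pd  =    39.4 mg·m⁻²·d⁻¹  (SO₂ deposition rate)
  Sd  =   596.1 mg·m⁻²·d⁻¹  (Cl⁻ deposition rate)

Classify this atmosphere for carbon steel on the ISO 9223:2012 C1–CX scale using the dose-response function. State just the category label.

carbon steel: T>10 °C ⇒ hinge -0.054·(11.1−10) = -0.0594
  sulphur-dioxide contribution → 30.02 μm/a
  chloride contribution → 42.11 μm/a
  total first-year rate 72.13 μm/a
Category bounds: 50…80 μm/a bracket r_corr ⇒ C4

C4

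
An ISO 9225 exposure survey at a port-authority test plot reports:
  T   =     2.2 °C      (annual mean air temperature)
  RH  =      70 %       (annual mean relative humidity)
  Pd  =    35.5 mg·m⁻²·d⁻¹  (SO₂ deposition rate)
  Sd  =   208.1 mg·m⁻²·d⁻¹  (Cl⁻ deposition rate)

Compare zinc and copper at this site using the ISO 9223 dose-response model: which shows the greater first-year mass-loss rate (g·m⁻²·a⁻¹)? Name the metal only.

zinc: T≤10 °C ⇒ hinge +0.038·(2.2−10) = -0.2964
  Pd branch = 0.0129·Pd^0.44·e^(0.046·RH+f) = 1.154 μm/a
  Cl⁻ term: 0.0175·208.1^0.57·exp(0.008·70+0.085·2.2) = 0.7742
  r_corr = 1.154 + 0.7742 = 1.929 μm/a
  mass loss = 1.929 μm/a × 7.14 g/cm³ = 13.77 g·m⁻²·a⁻¹
copper: f(T) = +0.126·(T−10) [T≤10 °C] = -0.9828
  SO₂ term: 0.0053·35.5^0.26·exp(0.059·70-0.9828) = 0.312
  Cl⁻ term: 0.01025·208.1^0.27·exp(0.036·70+0.049·2.2) = 0.5996
  r_corr = 0.312 + 0.5996 = 0.9116 μm/a
  mass loss = 0.9116 μm/a × 8.96 g/cm³ = 8.168 g·m⁻²·a⁻¹
Ordering by g·m⁻²·a⁻¹: zinc (13.8) > copper (8.17)

zinc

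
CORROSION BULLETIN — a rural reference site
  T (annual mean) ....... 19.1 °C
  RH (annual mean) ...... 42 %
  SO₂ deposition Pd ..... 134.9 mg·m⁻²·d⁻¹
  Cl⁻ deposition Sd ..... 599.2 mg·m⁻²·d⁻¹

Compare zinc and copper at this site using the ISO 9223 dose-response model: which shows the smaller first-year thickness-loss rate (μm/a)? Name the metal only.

copper

zinc: f(T) = -0.071·(T−10) [T>10 °C] = -0.6461
  SO₂ term: 0.0129·134.9^0.44·exp(0.046·42-0.6461) = 0.4039
  Sd branch = 0.0175·Sd^0.57·e^(0.008·RH+0.085·T) = 4.756 μm/a
  sum: 0.4039 + 4.756 → r_corr = 5.16 μm/a
copper: T>10 °C ⇒ hinge -0.080·(19.1−10) = -0.7280
  SO₂ term: 0.0053·134.9^0.26·exp(0.059·42-0.7280) = 0.1092
  Sd branch = 0.01025·Sd^0.27·e^(0.036·RH+0.049·T) = 0.6665 μm/a
  r_corr = 0.1092 + 0.6665 = 0.7756 μm/a
Ordering by μm/a: zinc (5.16) > copper (0.776)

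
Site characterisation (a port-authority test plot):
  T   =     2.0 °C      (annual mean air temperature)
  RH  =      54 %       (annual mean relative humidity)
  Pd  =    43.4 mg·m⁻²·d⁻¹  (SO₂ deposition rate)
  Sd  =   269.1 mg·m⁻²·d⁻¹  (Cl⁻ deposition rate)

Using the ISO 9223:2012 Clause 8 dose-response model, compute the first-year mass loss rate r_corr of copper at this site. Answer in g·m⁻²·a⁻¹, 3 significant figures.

r_corr = 4.32 g·m⁻²·a⁻¹

copper: temperature factor f = +0.126·(-8.0) = -1.0080
  sulphur-dioxide contribution → 0.1247 μm/a
  chloride contribution → 0.3578 μm/a
  ⇒ r_corr(copper) = 0.4825 μm/a
Convert to mass loss: 0.4825 μm/a × 8.96 g/cm³ = 4.323 g·m⁻²·a⁻¹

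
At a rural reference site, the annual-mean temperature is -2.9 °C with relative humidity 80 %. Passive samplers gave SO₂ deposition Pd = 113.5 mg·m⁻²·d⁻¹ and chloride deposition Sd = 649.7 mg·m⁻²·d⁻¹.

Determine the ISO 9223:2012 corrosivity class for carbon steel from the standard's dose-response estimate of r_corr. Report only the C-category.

carbon steel: temperature factor f = +0.150·(-12.9) = -1.9350
  sulphur-dioxide contribution → 14.83 μm/a
  chloride contribution → 70.57 μm/a
  total first-year rate 85.4 μm/a
Category bounds: 80…200 μm/a bracket r_corr ⇒ C5

C5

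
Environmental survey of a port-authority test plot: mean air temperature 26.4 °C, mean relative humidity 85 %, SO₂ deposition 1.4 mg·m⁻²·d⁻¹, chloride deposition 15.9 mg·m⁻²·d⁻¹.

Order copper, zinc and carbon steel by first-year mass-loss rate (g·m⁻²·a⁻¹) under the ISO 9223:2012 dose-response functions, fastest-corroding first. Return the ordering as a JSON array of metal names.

["carbon steel", "copper", "zinc"]

copper: f(T) = -0.080·(T−10) [T>10 °C] = -1.3120
  Pd branch = 0.0053·Pd^0.26·e^(0.059·RH+f) = 0.2347 μm/a
  Sd branch = 0.01025·Sd^0.27·e^(0.036·RH+0.049·T) = 1.682 μm/a
  sum: 0.2347 + 1.682 → r_corr = 1.917 μm/a
  mass loss = 1.917 μm/a × 8.96 g/cm³ = 17.17 g·m⁻²·a⁻¹
zinc: temperature factor f = -0.071·(16.4) = -1.1644
  Pd branch = 0.0129·Pd^0.44·e^(0.046·RH+f) = 0.233 μm/a
  Sd branch = 0.0175·Sd^0.57·e^(0.008·RH+0.085·T) = 1.577 μm/a
  sum: 0.233 + 1.577 → r_corr = 1.81 μm/a
  mass loss = 1.81 μm/a × 7.14 g/cm³ = 12.92 g·m⁻²·a⁻¹
carbon steel: f(T) = -0.054·(T−10) [T>10 °C] = -0.8856
  SO₂ term: 1.77·1.4^0.52·exp(0.02·85-0.8856) = 4.76
  Cl⁻ term: 0.102·15.9^0.62·exp(0.033·85+0.04·26.4) = 26.93
  sum: 4.76 + 26.93 → r_corr = 31.69 μm/a
  mass loss = 31.69 μm/a × 7.85 g/cm³ = 248.8 g·m⁻²·a⁻¹
Ordering by g·m⁻²·a⁻¹: carbon steel (249) > copper (17.2) > zinc (12.9)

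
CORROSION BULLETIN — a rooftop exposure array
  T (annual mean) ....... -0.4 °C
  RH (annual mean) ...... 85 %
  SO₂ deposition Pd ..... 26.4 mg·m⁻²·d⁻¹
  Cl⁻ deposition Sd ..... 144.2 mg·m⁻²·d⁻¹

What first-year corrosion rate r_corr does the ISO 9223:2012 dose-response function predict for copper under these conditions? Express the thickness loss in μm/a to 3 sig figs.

copper: T≤10 °C ⇒ hinge +0.126·(-0.4−10) = -1.3104
  SO₂ term: 0.0053·26.4^0.26·exp(0.059·85-1.3104) = 0.5044
  Cl⁻ term: 0.01025·144.2^0.27·exp(0.036·85+0.049·-0.4) = 0.8205
  sum: 0.5044 + 0.8205 → r_corr = 1.325 μm/a

r_corr = 1.32 μm/a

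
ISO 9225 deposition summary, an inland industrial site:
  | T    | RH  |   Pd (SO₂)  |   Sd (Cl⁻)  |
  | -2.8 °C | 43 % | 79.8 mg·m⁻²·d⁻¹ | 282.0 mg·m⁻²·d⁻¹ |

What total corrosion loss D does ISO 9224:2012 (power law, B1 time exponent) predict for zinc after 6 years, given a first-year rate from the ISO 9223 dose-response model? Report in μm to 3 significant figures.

D(6) = 3.77 μm

zinc: f(T) = +0.038·(T−10) [T≤10 °C] = -0.4864
  Pd branch = 0.0129·Pd^0.44·e^(0.046·RH+f) = 0.3938 μm/a
  Sd branch = 0.0175·Sd^0.57·e^(0.008·RH+0.085·T) = 0.485 μm/a
  sum: 0.3938 + 0.485 → r_corr = 0.8788 μm/a
Long-term exponent b (ISO 9224 Table 2, B1) = 0.813
  D(6) = 0.8788 × 6^0.813 = 0.8788 × 4.292 = 3.771 μm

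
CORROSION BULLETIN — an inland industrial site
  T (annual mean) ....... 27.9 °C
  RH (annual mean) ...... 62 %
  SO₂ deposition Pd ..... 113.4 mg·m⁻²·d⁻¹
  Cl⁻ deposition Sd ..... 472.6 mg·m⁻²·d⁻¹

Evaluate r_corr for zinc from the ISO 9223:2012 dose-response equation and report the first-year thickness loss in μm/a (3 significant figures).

r_corr = 10.8 μm/a

zinc: temperature factor f = -0.071·(17.9) = -1.2709
  Pd branch = 0.0129·Pd^0.44·e^(0.046·RH+f) = 0.5027 μm/a
  Cl⁻ term: 0.0175·472.6^0.57·exp(0.008·62+0.085·27.9) = 10.3
  r_corr = 0.5027 + 10.3 = 10.8 μm/a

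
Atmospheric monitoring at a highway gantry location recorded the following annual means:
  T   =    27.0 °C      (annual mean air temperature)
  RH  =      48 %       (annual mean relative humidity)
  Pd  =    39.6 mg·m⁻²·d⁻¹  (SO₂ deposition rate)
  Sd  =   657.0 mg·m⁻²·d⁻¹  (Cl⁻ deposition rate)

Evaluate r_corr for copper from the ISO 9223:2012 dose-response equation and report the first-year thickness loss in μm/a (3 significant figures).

copper: f(T) = -0.080·(T−10) [T>10 °C] = -1.3600
  Pd branch = 0.0053·Pd^0.26·e^(0.059·RH+f) = 0.06011 μm/a
  Cl⁻ term: 0.01025·657.0^0.27·exp(0.036·48+0.049·27.0) = 1.249
  sum: 0.06011 + 1.249 → r_corr = 1.309 μm/a

r_corr = 1.31 μm/a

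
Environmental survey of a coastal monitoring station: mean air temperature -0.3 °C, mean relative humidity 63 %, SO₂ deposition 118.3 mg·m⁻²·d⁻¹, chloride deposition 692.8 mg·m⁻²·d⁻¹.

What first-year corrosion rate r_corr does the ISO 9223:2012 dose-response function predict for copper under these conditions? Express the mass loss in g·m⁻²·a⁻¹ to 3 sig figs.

r_corr = 6.96 g·m⁻²·a⁻¹

copper: temperature factor f = +0.126·(-10.3) = -1.2978
  Pd branch = 0.0053·Pd^0.26·e^(0.059·RH+f) = 0.206 μm/a
  Cl⁻ term: 0.01025·692.8^0.27·exp(0.036·63+0.049·-0.3) = 0.5705
  r_corr = 0.206 + 0.5705 = 0.7766 μm/a
Convert to mass loss: 0.7766 μm/a × 8.96 g/cm³ = 6.958 g·m⁻²·a⁻¹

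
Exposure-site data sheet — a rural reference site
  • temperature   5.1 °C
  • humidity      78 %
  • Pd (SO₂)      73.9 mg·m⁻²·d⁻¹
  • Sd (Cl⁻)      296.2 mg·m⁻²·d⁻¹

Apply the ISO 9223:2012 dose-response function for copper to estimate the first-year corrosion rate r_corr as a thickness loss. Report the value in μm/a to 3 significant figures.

r_corr = 1.89 μm/a

copper: temperature factor f = +0.126·(-4.9) = -0.6174
  Pd branch = 0.0053·Pd^0.26·e^(0.059·RH+f) = 0.8722 μm/a
  Sd branch = 0.01025·Sd^0.27·e^(0.036·RH+0.049·T) = 1.014 μm/a
  r_corr = 0.8722 + 1.014 = 1.886 μm/a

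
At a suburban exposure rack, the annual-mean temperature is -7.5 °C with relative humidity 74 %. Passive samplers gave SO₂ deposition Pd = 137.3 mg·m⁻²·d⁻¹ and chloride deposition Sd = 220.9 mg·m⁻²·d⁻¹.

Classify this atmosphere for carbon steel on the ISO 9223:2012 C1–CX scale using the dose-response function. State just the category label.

C3

carbon steel: f(T) = +0.150·(T−10) [T≤10 °C] = -2.6250
  Pd branch = 1.77·Pd^0.52·e^(0.02·RH+f) = 7.283 μm/a
  Cl⁻ term: 0.102·220.9^0.62·exp(0.033·74+0.04·-7.5) = 24.68
  r_corr = 7.283 + 24.68 = 31.96 μm/a
ISO 9223 Table 2 (carbon steel): 25 < 32 ≤ 50 μm/a ⇒ C3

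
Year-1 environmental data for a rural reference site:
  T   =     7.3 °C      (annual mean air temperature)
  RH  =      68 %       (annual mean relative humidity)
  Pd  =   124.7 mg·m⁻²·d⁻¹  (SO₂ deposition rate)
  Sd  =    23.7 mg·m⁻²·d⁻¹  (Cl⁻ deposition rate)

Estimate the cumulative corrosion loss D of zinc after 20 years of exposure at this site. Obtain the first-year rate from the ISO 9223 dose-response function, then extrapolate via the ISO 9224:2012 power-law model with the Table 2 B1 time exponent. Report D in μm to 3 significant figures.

zinc: temperature factor f = +0.038·(-2.7) = -0.1026
  Pd branch = 0.0129·Pd^0.44·e^(0.046·RH+f) = 2.222 μm/a
  Sd branch = 0.0175·Sd^0.57·e^(0.008·RH+0.085·T) = 0.3407 μm/a
  r_corr = 2.222 + 0.3407 = 2.562 μm/a
Power-law: D(20) = r_corr · 20^0.813
  D(20) = 2.562 × 20^0.813 = 2.562 × 11.42 = 29.27 μm

D(20) = 29.3 μm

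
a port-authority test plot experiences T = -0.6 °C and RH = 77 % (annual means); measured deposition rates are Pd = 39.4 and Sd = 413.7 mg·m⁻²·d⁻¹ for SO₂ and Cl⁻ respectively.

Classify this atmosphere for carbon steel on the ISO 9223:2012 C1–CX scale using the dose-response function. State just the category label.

carbon steel: f(T) = +0.150·(T−10) [T≤10 °C] = -1.5900
  Pd branch = 1.77·Pd^0.52·e^(0.02·RH+f) = 11.37 μm/a
  Cl⁻ term: 0.102·413.7^0.62·exp(0.033·77+0.04·-0.6) = 52.97
  r_corr = 11.37 + 52.97 = 64.35 μm/a
ISO 9223 Table 2 (carbon steel): 50 < 64.3 ≤ 80 μm/a ⇒ C4

C4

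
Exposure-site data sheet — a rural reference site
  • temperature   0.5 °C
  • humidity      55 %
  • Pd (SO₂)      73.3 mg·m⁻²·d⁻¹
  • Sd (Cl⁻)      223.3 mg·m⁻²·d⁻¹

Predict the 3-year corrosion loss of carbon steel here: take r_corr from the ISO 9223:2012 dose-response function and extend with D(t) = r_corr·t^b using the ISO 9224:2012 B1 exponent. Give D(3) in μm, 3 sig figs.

D(3) = 53.7 μm

carbon steel: T≤10 °C ⇒ hinge +0.150·(0.5−10) = -1.4250
  SO₂ term: 1.77·73.3^0.52·exp(0.02·55-1.4250) = 11.93
  Sd branch = 0.102·Sd^0.62·e^(0.033·RH+0.04·T) = 18.27 μm/a
  sum: 11.93 + 18.27 → r_corr = 30.21 μm/a
ISO 9224: D(t) = r_corr · t^b with b = 0.523 (carbon steel, B1)
  D(3) = 30.21 × 3^0.523 = 30.21 × 1.776 = 53.66 μm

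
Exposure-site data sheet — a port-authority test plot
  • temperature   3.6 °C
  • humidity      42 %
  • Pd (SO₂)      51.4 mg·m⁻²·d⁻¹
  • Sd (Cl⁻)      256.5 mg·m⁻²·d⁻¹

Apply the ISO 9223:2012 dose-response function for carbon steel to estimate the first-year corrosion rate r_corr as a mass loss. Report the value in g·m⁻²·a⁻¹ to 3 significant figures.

carbon steel: f(T) = +0.150·(T−10) [T≤10 °C] = -0.9600
  sulphur-dioxide contribution → 12.18 μm/a
  chloride contribution → 14.68 μm/a
  ⇒ r_corr(carbon steel) = 26.86 μm/a
Convert to mass loss: 26.86 μm/a × 7.85 g/cm³ = 210.8 g·m⁻²·a⁻¹

r_corr = 211 g·m⁻²·a⁻¹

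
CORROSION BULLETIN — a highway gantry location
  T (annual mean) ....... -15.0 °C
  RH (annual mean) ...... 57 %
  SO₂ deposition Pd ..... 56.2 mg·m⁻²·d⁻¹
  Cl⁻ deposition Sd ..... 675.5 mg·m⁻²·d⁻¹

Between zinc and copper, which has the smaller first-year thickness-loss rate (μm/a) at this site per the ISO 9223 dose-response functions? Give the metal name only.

copper

zinc: f(T) = +0.038·(T−10) [T≤10 °C] = -0.9500
  Pd branch = 0.0129·Pd^0.44·e^(0.046·RH+f) = 0.4042 μm/a
  Sd branch = 0.0175·Sd^0.57·e^(0.008·RH+0.085·T) = 0.3164 μm/a
  r_corr = 0.4042 + 0.3164 = 0.7206 μm/a
copper: temperature factor f = +0.126·(-25.0) = -3.1500
  SO₂ term: 0.0053·56.2^0.26·exp(0.059·57-3.1500) = 0.01869
  Sd branch = 0.01025·Sd^0.27·e^(0.036·RH+0.049·T) = 0.2222 μm/a
  r_corr = 0.01869 + 0.2222 = 0.2409 μm/a
Ordering by μm/a: zinc (0.721) > copper (0.241)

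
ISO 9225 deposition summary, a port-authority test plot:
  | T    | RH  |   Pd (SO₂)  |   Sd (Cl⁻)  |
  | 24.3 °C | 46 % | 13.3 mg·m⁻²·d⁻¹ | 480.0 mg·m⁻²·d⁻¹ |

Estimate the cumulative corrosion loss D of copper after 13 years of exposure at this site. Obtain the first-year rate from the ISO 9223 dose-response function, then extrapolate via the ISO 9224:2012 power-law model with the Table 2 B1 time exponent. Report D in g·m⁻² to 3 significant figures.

copper: T>10 °C ⇒ hinge -0.080·(24.3−10) = -1.1440
  Pd branch = 0.0053·Pd^0.26·e^(0.059·RH+f) = 0.04993 μm/a
  Sd branch = 0.01025·Sd^0.27·e^(0.036·RH+0.049·T) = 0.9353 μm/a
  sum: 0.04993 + 0.9353 → r_corr = 0.9853 μm/a
Power-law: D(13) = r_corr · 13^0.667
  D(13) = 0.9853 × 13^0.667 = 0.9853 × 5.534 = 5.452 μm
  Mass loss = 5.452 μm × 8.96 g/cm³ = 48.85 g·m⁻²

D(13) = 48.8 g·m⁻²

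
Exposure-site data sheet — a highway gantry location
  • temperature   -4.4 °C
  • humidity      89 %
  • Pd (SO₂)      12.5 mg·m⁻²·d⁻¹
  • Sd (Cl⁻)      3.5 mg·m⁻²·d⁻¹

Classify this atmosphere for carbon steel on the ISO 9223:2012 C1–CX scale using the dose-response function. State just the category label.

C2

carbon steel: temperature factor f = +0.150·(-14.4) = -2.1600
  sulphur-dioxide contribution → 4.501 μm/a
  chloride contribution → 3.508 μm/a
  ⇒ r_corr(carbon steel) = 8.009 μm/a
8.01 μm/a falls in (1.3, 25] for carbon steel → category C2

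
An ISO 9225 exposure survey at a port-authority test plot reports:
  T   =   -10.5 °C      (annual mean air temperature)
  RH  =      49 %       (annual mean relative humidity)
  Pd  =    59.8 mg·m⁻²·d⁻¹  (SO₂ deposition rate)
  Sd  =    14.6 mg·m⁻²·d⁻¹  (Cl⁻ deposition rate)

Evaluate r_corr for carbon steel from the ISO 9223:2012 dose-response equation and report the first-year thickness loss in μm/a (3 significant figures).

carbon steel: f(T) = +0.150·(T−10) [T≤10 °C] = -3.0750
  Pd branch = 1.77·Pd^0.52·e^(0.02·RH+f) = 1.828 μm/a
  Cl⁻ term: 0.102·14.6^0.62·exp(0.033·49+0.04·-10.5) = 1.78
  r_corr = 1.828 + 1.78 = 3.608 μm/a

r_corr = 3.61 μm/a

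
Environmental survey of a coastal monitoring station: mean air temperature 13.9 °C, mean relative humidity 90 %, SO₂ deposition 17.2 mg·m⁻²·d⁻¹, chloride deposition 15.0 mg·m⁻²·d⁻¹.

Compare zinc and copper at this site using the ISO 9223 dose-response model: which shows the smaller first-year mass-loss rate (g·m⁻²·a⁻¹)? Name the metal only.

zinc

zinc: temperature factor f = -0.071·(3.9) = -0.2769
  sulphur-dioxide contribution → 2.148 μm/a
  chloride contribution → 0.5486 μm/a
  total first-year rate 2.696 μm/a
  mass loss = 2.696 μm/a × 7.14 g/cm³ = 19.25 g·m⁻²·a⁻¹
copper: T>10 °C ⇒ hinge -0.080·(13.9−10) = -0.3120
  sulphur-dioxide contribution → 1.645 μm/a
  chloride contribution → 1.074 μm/a
  ⇒ r_corr(copper) = 2.719 μm/a
  mass loss = 2.719 μm/a × 8.96 g/cm³ = 24.36 g·m⁻²·a⁻¹
Ordering by g·m⁻²·a⁻¹: copper (24.4) > zinc (19.3)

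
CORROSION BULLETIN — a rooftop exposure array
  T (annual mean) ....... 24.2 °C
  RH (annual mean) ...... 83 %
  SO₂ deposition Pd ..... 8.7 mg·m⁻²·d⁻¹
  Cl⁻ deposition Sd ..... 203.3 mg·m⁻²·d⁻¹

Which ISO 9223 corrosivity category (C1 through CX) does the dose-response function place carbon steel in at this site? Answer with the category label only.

C5

carbon steel: T>10 °C ⇒ hinge -0.054·(24.2−10) = -0.7668
  Pd branch = 1.77·Pd^0.52·e^(0.02·RH+f) = 13.32 μm/a
  Cl⁻ term: 0.102·203.3^0.62·exp(0.033·83+0.04·24.2) = 112.1
  sum: 13.32 + 112.1 → r_corr = 125.4 μm/a
ISO 9223 Table 2 (carbon steel): 80 < 125 ≤ 200 μm/a ⇒ C5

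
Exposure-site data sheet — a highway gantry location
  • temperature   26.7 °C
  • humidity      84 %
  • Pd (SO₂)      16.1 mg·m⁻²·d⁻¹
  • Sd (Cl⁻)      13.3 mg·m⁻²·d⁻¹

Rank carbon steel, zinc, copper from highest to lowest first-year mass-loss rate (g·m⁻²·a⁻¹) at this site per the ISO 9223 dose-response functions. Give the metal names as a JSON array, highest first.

carbon steel: f(T) = -0.054·(T−10) [T>10 °C] = -0.9018
  SO₂ term: 1.77·16.1^0.52·exp(0.02·84-0.9018) = 16.35
  Cl⁻ term: 0.102·13.3^0.62·exp(0.033·84+0.04·26.7) = 23.61
  sum: 16.35 + 23.61 → r_corr = 39.96 μm/a
  mass loss = 39.96 μm/a × 7.85 g/cm³ = 313.7 g·m⁻²·a⁻¹
zinc: f(T) = -0.071·(T−10) [T>10 °C] = -1.1857
  Pd branch = 0.0129·Pd^0.44·e^(0.046·RH+f) = 0.6379 μm/a
  Cl⁻ term: 0.0175·13.3^0.57·exp(0.008·84+0.085·26.7) = 1.449
  sum: 0.6379 + 1.449 → r_corr = 2.087 μm/a
  mass loss = 2.087 μm/a × 7.14 g/cm³ = 14.9 g·m⁻²·a⁻¹
copper: temperature factor f = -0.080·(16.7) = -1.3360
  Pd branch = 0.0053·Pd^0.26·e^(0.059·RH+f) = 0.4076 μm/a
  Sd branch = 0.01025·Sd^0.27·e^(0.036·RH+0.049·T) = 1.569 μm/a
  r_corr = 0.4076 + 1.569 = 1.977 μm/a
  mass loss = 1.977 μm/a × 8.96 g/cm³ = 17.71 g·m⁻²·a⁻¹
Ordering by g·m⁻²·a⁻¹: carbon steel (314) > copper (17.7) > zinc (14.9)

["carbon steel", "copper", "zinc"]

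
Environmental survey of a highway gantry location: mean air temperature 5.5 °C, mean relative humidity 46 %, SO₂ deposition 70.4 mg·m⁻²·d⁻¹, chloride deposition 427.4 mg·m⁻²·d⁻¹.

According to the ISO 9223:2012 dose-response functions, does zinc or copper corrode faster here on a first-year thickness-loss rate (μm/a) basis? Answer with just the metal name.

zinc

zinc: T≤10 °C ⇒ hinge +0.038·(5.5−10) = -0.1710
  Pd branch = 0.0129·Pd^0.44·e^(0.046·RH+f) = 0.5864 μm/a
  Sd branch = 0.0175·Sd^0.57·e^(0.008·RH+0.085·T) = 1.275 μm/a
  sum: 0.5864 + 1.275 → r_corr = 1.861 μm/a
copper: T≤10 °C ⇒ hinge +0.126·(5.5−10) = -0.5670
  SO₂ term: 0.0053·70.4^0.26·exp(0.059·46-0.5670) = 0.1371
  Sd branch = 0.01025·Sd^0.27·e^(0.036·RH+0.049·T) = 0.3608 μm/a
  sum: 0.1371 + 0.3608 → r_corr = 0.4979 μm/a
Ordering by μm/a: zinc (1.86) > copper (0.498)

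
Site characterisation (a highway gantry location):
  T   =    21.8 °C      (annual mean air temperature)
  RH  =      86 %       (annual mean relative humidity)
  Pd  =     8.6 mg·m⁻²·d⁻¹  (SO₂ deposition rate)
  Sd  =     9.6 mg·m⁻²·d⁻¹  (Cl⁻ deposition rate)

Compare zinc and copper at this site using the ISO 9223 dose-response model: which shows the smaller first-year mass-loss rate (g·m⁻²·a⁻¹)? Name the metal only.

zinc

zinc: f(T) = -0.071·(T−10) [T>10 °C] = -0.8378
  sulphur-dioxide contribution → 0.7516 μm/a
  chloride contribution → 0.8063 μm/a
  ⇒ r_corr(zinc) = 1.558 μm/a
  mass loss = 1.558 μm/a × 7.14 g/cm³ = 11.12 g·m⁻²·a⁻¹
copper: T>10 °C ⇒ hinge -0.080·(21.8−10) = -0.9440
  sulphur-dioxide contribution → 0.5766 μm/a
  chloride contribution → 1.215 μm/a
  ⇒ r_corr(copper) = 1.791 μm/a
  mass loss = 1.791 μm/a × 8.96 g/cm³ = 16.05 g·m⁻²·a⁻¹
Ordering by g·m⁻²·a⁻¹: copper (16) > zinc (11.1)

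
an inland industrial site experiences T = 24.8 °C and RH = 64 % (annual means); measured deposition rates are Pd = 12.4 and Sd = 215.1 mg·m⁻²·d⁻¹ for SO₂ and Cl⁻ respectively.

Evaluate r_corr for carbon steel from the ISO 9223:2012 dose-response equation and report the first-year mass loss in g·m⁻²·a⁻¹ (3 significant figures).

r_corr = 582 g·m⁻²·a⁻¹

carbon steel: T>10 °C ⇒ hinge -0.054·(24.8−10) = -0.7992
  sulphur-dioxide contribution → 10.6 μm/a
  chloride contribution → 63.52 μm/a
  total first-year rate 74.12 μm/a
Convert to mass loss: 74.12 μm/a × 7.85 g/cm³ = 581.8 g·m⁻²·a⁻¹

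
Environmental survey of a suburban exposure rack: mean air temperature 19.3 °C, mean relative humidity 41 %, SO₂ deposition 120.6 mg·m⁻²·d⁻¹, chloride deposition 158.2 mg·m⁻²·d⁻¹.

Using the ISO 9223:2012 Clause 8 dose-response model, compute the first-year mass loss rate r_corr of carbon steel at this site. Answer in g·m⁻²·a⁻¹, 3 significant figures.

carbon steel: f(T) = -0.054·(T−10) [T>10 °C] = -0.5022
  SO₂ term: 1.77·120.6^0.52·exp(0.02·41-0.5022) = 29.4
  Sd branch = 0.102·Sd^0.62·e^(0.033·RH+0.04·T) = 19.72 μm/a
  sum: 29.4 + 19.72 → r_corr = 49.12 μm/a
Convert to mass loss: 49.12 μm/a × 7.85 g/cm³ = 385.6 g·m⁻²·a⁻¹

r_corr = 386 g·m⁻²·a⁻¹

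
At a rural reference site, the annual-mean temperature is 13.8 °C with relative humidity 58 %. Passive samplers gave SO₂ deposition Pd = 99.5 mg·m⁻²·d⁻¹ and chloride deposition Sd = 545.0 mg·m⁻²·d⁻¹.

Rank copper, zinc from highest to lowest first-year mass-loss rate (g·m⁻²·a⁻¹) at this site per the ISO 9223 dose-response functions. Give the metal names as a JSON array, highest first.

copper: f(T) = -0.080·(T−10) [T>10 °C] = -0.3040
  sulphur-dioxide contribution → 0.3961 μm/a
  chloride contribution → 0.8913 μm/a
  ⇒ r_corr(copper) = 1.287 μm/a
  mass loss = 1.287 μm/a × 8.96 g/cm³ = 11.54 g·m⁻²·a⁻¹
zinc: T>10 °C ⇒ hinge -0.071·(13.8−10) = -0.2698
  sulphur-dioxide contribution → 1.074 μm/a
  chloride contribution → 3.264 μm/a
  total first-year rate 4.338 μm/a
  mass loss = 4.338 μm/a × 7.14 g/cm³ = 30.97 g·m⁻²·a⁻¹
Ordering by g·m⁻²·a⁻¹: zinc (31) > copper (11.5)

["zinc", "copper"]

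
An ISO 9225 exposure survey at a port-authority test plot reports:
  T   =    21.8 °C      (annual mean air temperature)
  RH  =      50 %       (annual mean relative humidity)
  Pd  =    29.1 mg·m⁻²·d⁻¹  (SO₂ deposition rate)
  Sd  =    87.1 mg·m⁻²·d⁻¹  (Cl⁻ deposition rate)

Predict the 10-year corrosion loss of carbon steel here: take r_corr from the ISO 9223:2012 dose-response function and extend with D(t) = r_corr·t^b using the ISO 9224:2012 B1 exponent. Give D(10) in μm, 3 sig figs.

carbon steel: T>10 °C ⇒ hinge -0.054·(21.8−10) = -0.6372
  sulphur-dioxide contribution → 14.68 μm/a
  chloride contribution → 20.26 μm/a
  total first-year rate 34.94 μm/a
Power-law: D(10) = r_corr · 10^0.523
  D(10) = 34.94 × 10^0.523 = 34.94 × 3.334 = 116.5 μm

D(10) = 117 μm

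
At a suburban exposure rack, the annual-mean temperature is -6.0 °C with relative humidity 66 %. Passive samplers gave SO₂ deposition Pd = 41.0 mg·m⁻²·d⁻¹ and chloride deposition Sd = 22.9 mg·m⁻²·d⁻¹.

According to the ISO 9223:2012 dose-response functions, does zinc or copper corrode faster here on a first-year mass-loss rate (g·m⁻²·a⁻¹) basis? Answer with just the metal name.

zinc

zinc: f(T) = +0.038·(T−10) [T≤10 °C] = -0.6080
  SO₂ term: 0.0129·41.0^0.44·exp(0.046·66-0.6080) = 0.7493
  Cl⁻ term: 0.0175·22.9^0.57·exp(0.008·66+0.085·-6.0) = 0.1062
  r_corr = 0.7493 + 0.1062 = 0.8555 μm/a
  mass loss = 0.8555 μm/a × 7.14 g/cm³ = 6.108 g·m⁻²·a⁻¹
copper: f(T) = +0.126·(T−10) [T≤10 °C] = -2.0160
  SO₂ term: 0.0053·41.0^0.26·exp(0.059·66-2.0160) = 0.09103
  Sd branch = 0.01025·Sd^0.27·e^(0.036·RH+0.049·T) = 0.1915 μm/a
  r_corr = 0.09103 + 0.1915 = 0.2825 μm/a
  mass loss = 0.2825 μm/a × 8.96 g/cm³ = 2.531 g·m⁻²·a⁻¹
Ordering by g·m⁻²·a⁻¹: zinc (6.11) > copper (2.53)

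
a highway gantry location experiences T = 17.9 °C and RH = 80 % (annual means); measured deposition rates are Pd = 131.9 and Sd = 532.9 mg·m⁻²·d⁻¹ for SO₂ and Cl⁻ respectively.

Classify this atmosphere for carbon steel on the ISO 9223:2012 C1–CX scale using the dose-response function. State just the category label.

carbon steel: f(T) = -0.054·(T−10) [T>10 °C] = -0.4266
  SO₂ term: 1.77·131.9^0.52·exp(0.02·80-0.4266) = 72.46
  Cl⁻ term: 0.102·532.9^0.62·exp(0.033·80+0.04·17.9) = 143.4
  sum: 72.46 + 143.4 → r_corr = 215.9 μm/a
ISO 9223 Table 2 (carbon steel): 200 < 216 ≤ 700 μm/a ⇒ CX

CX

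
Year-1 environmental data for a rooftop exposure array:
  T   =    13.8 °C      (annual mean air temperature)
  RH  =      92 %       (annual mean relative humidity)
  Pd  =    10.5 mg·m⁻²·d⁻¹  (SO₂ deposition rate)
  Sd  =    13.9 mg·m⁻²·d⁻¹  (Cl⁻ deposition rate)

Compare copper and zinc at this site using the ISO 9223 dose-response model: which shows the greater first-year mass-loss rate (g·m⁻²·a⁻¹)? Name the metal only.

copper: T>10 °C ⇒ hinge -0.080·(13.8−10) = -0.3040
  SO₂ term: 0.0053·10.5^0.26·exp(0.059·92-0.3040) = 1.641
  Sd branch = 0.01025·Sd^0.27·e^(0.036·RH+0.049·T) = 1.126 μm/a
  sum: 1.641 + 1.126 → r_corr = 2.767 μm/a
  mass loss = 2.767 μm/a × 8.96 g/cm³ = 24.79 g·m⁻²·a⁻¹
zinc: f(T) = -0.071·(T−10) [T>10 °C] = -0.2698
  Pd branch = 0.0129·Pd^0.44·e^(0.046·RH+f) = 1.908 μm/a
  Sd branch = 0.0175·Sd^0.57·e^(0.008·RH+0.085·T) = 0.5292 μm/a
  sum: 1.908 + 0.5292 → r_corr = 2.438 μm/a
  mass loss = 2.438 μm/a × 7.14 g/cm³ = 17.4 g·m⁻²·a⁻¹
Ordering by g·m⁻²·a⁻¹: copper (24.8) > zinc (17.4)

copper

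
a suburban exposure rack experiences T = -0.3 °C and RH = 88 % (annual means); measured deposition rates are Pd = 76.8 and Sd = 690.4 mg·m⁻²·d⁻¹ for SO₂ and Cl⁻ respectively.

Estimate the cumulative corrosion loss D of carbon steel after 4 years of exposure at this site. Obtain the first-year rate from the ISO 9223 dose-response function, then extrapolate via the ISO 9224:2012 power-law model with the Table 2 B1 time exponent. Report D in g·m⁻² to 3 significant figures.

D(4) = 2.06e+03 g·m⁻²

carbon steel: T≤10 °C ⇒ hinge +0.150·(-0.3−10) = -1.5450
  Pd branch = 1.77·Pd^0.52·e^(0.02·RH+f) = 20.98 μm/a
  Cl⁻ term: 0.102·690.4^0.62·exp(0.033·88+0.04·-0.3) = 105.9
  sum: 20.98 + 105.9 → r_corr = 126.9 μm/a
Power-law: D(4) = r_corr · 4^0.523
  D(4) = 126.9 × 4^0.523 = 126.9 × 2.065 = 261.9 μm
  Mass loss = 261.9 μm × 7.85 g/cm³ = 2056 g·m⁻²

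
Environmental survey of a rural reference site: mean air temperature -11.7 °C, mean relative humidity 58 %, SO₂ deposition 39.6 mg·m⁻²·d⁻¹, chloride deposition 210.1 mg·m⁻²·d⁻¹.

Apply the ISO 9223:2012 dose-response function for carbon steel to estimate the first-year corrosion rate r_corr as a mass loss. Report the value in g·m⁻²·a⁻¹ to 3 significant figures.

r_corr = 105 g·m⁻²·a⁻¹

carbon steel: T≤10 °C ⇒ hinge +0.150·(-11.7−10) = -3.2550
  SO₂ term: 1.77·39.6^0.52·exp(0.02·58-3.2550) = 1.475
  Cl⁻ term: 0.102·210.1^0.62·exp(0.033·58+0.04·-11.7) = 11.93
  r_corr = 1.475 + 11.93 = 13.4 μm/a
Convert to mass loss: 13.4 μm/a × 7.85 g/cm³ = 105.2 g·m⁻²·a⁻¹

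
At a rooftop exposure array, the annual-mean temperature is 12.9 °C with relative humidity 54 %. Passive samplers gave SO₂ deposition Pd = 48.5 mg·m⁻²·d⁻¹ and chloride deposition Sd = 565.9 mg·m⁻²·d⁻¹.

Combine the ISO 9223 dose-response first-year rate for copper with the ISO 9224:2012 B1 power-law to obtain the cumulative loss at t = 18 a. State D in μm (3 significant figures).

D(18) = 7.05 μm

copper: f(T) = -0.080·(T−10) [T>10 °C] = -0.2320
  Pd branch = 0.0053·Pd^0.26·e^(0.059·RH+f) = 0.2789 μm/a
  Sd branch = 0.01025·Sd^0.27·e^(0.036·RH+0.049·T) = 0.746 μm/a
  sum: 0.2789 + 0.746 → r_corr = 1.025 μm/a
Long-term exponent b (ISO 9224 Table 2, B1) = 0.667
  D(18) = 1.025 × 18^0.667 = 1.025 × 6.875 = 7.046 μm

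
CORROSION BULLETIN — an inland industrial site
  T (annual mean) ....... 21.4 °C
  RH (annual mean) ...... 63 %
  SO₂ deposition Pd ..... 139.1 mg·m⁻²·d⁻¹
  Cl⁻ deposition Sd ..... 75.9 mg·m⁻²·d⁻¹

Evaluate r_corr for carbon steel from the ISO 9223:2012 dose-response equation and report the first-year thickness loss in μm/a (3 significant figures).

carbon steel: T>10 °C ⇒ hinge -0.054·(21.4−10) = -0.6156
  SO₂ term: 1.77·139.1^0.52·exp(0.02·63-0.6156) = 43.89
  Sd branch = 0.102·Sd^0.62·e^(0.033·RH+0.04·T) = 28.12 μm/a
  sum: 43.89 + 28.12 → r_corr = 72.01 μm/a

r_corr = 72.0 μm/a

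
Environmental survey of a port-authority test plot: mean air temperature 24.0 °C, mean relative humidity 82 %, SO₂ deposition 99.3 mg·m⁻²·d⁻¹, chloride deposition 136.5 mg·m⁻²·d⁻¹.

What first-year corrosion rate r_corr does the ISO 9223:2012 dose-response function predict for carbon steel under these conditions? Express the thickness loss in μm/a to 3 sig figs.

carbon steel: T>10 °C ⇒ hinge -0.054·(24.0−10) = -0.7560
  SO₂ term: 1.77·99.3^0.52·exp(0.02·82-0.7560) = 46.81
  Cl⁻ term: 0.102·136.5^0.62·exp(0.033·82+0.04·24.0) = 84.04
  r_corr = 46.81 + 84.04 = 130.9 μm/a

r_corr = 131 μm/a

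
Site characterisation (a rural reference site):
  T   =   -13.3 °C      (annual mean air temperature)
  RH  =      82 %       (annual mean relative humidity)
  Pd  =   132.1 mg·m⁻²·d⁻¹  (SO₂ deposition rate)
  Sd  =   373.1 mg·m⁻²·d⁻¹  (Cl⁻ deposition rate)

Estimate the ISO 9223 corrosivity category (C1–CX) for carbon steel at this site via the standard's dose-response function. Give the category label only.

C3

carbon steel: T≤10 °C ⇒ hinge +0.150·(-13.3−10) = -3.4950
  Pd branch = 1.77·Pd^0.52·e^(0.02·RH+f) = 3.509 μm/a
  Sd branch = 0.102·Sd^0.62·e^(0.033·RH+0.04·T) = 35.26 μm/a
  r_corr = 3.509 + 35.26 = 38.77 μm/a
38.8 μm/a falls in (25, 50] for carbon steel → category C3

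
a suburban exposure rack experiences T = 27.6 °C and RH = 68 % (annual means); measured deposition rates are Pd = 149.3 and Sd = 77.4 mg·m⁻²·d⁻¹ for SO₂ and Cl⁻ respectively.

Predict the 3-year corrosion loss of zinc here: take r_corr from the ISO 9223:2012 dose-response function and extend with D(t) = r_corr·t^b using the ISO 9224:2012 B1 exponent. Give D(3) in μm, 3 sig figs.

zinc: temperature factor f = -0.071·(17.6) = -1.2496
  SO₂ term: 0.0129·149.3^0.44·exp(0.046·68-1.2496) = 0.7638
  Sd branch = 0.0175·Sd^0.57·e^(0.008·RH+0.085·T) = 3.756 μm/a
  r_corr = 0.7638 + 3.756 = 4.52 μm/a
Power-law: D(3) = r_corr · 3^0.813
  D(3) = 4.52 × 3^0.813 = 4.52 × 2.443 = 11.04 μm

D(3) = 11.0 μm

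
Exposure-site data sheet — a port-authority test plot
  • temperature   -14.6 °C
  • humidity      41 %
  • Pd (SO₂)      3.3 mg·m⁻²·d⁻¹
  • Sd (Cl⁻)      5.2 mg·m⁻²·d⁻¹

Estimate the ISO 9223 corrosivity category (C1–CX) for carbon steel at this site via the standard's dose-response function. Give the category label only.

C1

carbon steel: f(T) = +0.150·(T−10) [T≤10 °C] = -3.6900
  Pd branch = 1.77·Pd^0.52·e^(0.02·RH+f) = 0.1867 μm/a
  Sd branch = 0.102·Sd^0.62·e^(0.033·RH+0.04·T) = 0.6116 μm/a
  sum: 0.1867 + 0.6116 → r_corr = 0.7984 μm/a
Category bounds: 0…1.3 μm/a bracket r_corr ⇒ C1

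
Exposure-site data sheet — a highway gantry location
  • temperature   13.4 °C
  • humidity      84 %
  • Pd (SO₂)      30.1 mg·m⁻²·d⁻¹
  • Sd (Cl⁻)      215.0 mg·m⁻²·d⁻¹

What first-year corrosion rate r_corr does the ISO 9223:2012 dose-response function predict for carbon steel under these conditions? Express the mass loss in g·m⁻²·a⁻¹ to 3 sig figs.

r_corr = 976 g·m⁻²·a⁻¹

carbon steel: f(T) = -0.054·(T−10) [T>10 °C] = -0.1836
  Pd branch = 1.77·Pd^0.52·e^(0.02·RH+f) = 46.42 μm/a
  Cl⁻ term: 0.102·215.0^0.62·exp(0.033·84+0.04·13.4) = 77.87
  r_corr = 46.42 + 77.87 = 124.3 μm/a
Convert to mass loss: 124.3 μm/a × 7.85 g/cm³ = 975.7 g·m⁻²·a⁻¹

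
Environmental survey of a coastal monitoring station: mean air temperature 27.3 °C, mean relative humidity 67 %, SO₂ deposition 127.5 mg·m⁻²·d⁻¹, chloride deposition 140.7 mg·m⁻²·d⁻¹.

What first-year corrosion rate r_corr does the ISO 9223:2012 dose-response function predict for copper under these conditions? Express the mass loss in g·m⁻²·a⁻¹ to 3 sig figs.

r_corr = 17.0 g·m⁻²·a⁻¹

copper: T>10 °C ⇒ hinge -0.080·(27.3−10) = -1.3840
  SO₂ term: 0.0053·127.5^0.26·exp(0.059·67-1.3840) = 0.244
  Cl⁻ term: 0.01025·140.7^0.27·exp(0.036·67+0.049·27.3) = 1.657
  sum: 0.244 + 1.657 → r_corr = 1.901 μm/a
Convert to mass loss: 1.901 μm/a × 8.96 g/cm³ = 17.03 g·m⁻²·a⁻¹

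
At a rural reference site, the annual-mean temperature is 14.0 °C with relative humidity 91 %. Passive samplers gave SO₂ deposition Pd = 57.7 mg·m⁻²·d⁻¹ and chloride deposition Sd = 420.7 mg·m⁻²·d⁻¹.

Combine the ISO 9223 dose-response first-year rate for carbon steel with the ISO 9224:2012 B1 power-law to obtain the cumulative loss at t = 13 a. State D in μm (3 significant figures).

D(13) = 860 μm

carbon steel: temperature factor f = -0.054·(4.0) = -0.2160
  sulphur-dioxide contribution → 72.51 μm/a
  chloride contribution → 152.4 μm/a
  total first-year rate 224.9 μm/a
Long-term exponent b (ISO 9224 Table 2, B1) = 0.523
  D(13) = 224.9 × 13^0.523 = 224.9 × 3.825 = 860 μm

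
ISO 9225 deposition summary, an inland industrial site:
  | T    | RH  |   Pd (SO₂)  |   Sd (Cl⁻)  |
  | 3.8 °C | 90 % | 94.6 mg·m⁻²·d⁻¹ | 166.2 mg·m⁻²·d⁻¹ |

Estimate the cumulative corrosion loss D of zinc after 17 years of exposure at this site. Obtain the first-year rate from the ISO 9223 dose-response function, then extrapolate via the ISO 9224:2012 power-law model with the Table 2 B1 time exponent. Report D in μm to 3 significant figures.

zinc: f(T) = +0.038·(T−10) [T≤10 °C] = -0.2356
  sulphur-dioxide contribution → 4.739 μm/a
  chloride contribution → 0.9157 μm/a
  ⇒ r_corr(zinc) = 5.654 μm/a
Power-law: D(17) = r_corr · 17^0.813
  D(17) = 5.654 × 17^0.813 = 5.654 × 10.01 = 56.59 μm

D(17) = 56.6 μm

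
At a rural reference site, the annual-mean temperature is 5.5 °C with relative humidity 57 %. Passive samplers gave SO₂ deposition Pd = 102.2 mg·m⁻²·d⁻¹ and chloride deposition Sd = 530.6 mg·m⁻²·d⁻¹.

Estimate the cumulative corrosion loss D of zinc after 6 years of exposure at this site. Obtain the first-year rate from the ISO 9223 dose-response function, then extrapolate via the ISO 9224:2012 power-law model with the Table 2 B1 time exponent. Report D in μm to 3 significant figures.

zinc: f(T) = +0.038·(T−10) [T≤10 °C] = -0.1710
  SO₂ term: 0.0129·102.2^0.44·exp(0.046·57-0.1710) = 1.146
  Sd branch = 0.0175·Sd^0.57·e^(0.008·RH+0.085·T) = 1.575 μm/a
  r_corr = 1.146 + 1.575 = 2.721 μm/a
Long-term exponent b (ISO 9224 Table 2, B1) = 0.813
  D(6) = 2.721 × 6^0.813 = 2.721 × 4.292 = 11.68 μm

D(6) = 11.7 μm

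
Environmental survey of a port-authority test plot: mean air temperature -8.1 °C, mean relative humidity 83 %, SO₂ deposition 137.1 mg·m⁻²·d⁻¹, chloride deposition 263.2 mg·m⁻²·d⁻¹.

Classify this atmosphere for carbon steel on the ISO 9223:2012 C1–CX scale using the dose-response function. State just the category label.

carbon steel: f(T) = +0.150·(T−10) [T≤10 °C] = -2.7150
  SO₂ term: 1.77·137.1^0.52·exp(0.02·83-2.7150) = 7.963
  Cl⁻ term: 0.102·263.2^0.62·exp(0.033·83+0.04·-8.1) = 36.14
  r_corr = 7.963 + 36.14 = 44.1 μm/a
44.1 μm/a falls in (25, 50] for carbon steel → category C3

C3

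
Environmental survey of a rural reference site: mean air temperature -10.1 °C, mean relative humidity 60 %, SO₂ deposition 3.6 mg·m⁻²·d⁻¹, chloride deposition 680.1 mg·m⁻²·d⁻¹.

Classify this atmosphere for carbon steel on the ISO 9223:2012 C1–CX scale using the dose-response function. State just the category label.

carbon steel: T≤10 °C ⇒ hinge +0.150·(-10.1−10) = -3.0150
  Pd branch = 1.77·Pd^0.52·e^(0.02·RH+f) = 0.5611 μm/a
  Cl⁻ term: 0.102·680.1^0.62·exp(0.033·60+0.04·-10.1) = 28.13
  sum: 0.5611 + 28.13 → r_corr = 28.7 μm/a
Category bounds: 25…50 μm/a bracket r_corr ⇒ C3

C3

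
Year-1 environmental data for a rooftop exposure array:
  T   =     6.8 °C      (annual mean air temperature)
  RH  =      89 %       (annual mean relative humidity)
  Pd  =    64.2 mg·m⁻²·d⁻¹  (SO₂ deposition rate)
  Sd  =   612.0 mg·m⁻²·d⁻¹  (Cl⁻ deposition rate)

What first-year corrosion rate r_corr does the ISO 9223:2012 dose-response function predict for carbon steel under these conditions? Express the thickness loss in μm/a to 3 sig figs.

r_corr = 191 μm/a

carbon steel: f(T) = +0.150·(T−10) [T≤10 °C] = -0.4800
  sulphur-dioxide contribution → 56.56 μm/a
  chloride contribution → 134.9 μm/a
  total first-year rate 191.5 μm/a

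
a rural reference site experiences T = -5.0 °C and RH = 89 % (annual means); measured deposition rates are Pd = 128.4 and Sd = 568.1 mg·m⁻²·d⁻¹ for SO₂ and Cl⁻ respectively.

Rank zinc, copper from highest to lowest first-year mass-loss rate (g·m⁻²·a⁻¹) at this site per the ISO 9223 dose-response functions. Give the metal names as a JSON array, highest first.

["zinc", "copper"]

zinc: temperature factor f = +0.038·(-15.0) = -0.5700
  SO₂ term: 0.0129·128.4^0.44·exp(0.046·89-0.5700) = 3.705
  Cl⁻ term: 0.0175·568.1^0.57·exp(0.008·89+0.085·-5.0) = 0.8664
  sum: 3.705 + 0.8664 → r_corr = 4.572 μm/a
  mass loss = 4.572 μm/a × 7.14 g/cm³ = 32.64 g·m⁻²·a⁻¹
copper: temperature factor f = +0.126·(-15.0) = -1.8900
  Pd branch = 0.0053·Pd^0.26·e^(0.059·RH+f) = 0.5397 μm/a
  Sd branch = 0.01025·Sd^0.27·e^(0.036·RH+0.049·T) = 1.095 μm/a
  sum: 0.5397 + 1.095 → r_corr = 1.635 μm/a
  mass loss = 1.635 μm/a × 8.96 g/cm³ = 14.65 g·m⁻²·a⁻¹
Ordering by g·m⁻²·a⁻¹: zinc (32.6) > copper (14.6)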